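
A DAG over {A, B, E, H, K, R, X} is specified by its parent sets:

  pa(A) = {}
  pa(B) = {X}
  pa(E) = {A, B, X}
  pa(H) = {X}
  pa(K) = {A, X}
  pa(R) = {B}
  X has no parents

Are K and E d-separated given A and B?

No — K and E are not d-separated given {A, B}.

Enumerating the 3 paths from K to E and testing each for blocking by {A, B}:
Path 1: K ← A → E
  A is a fork here and A is conditioned on, so the path is blocked at A.
Path 2: K ← X → E
  X is a fork and X is not conditioned on — no node blocks this path, so it is active.
Path 3: K ← X → B → E
  B is a chain here and B is conditioned on, so the path is blocked at B.
Because an active path exists, K and E are not d-separated.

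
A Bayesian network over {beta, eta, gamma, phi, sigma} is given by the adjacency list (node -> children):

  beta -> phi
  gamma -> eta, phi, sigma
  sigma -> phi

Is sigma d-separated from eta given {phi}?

There are 2 undirected paths between sigma and eta; checking each against the conditioning set {phi}:
  1. sigma → phi ← gamma → eta — phi:collider[open]; gamma:fork[open] ⇒ active
  2. sigma ← gamma → eta — gamma:fork[open] ⇒ active
Because an active path exists, sigma and eta are not d-separated.

No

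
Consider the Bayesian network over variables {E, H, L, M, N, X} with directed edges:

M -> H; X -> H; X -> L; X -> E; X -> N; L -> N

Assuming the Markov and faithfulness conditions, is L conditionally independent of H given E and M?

No — L and H are not d-separated given {E, M}.

Enumerating the 2 paths from L to H and testing each for blocking by {E, M}:
Path 1: L ← X → H
  X is a fork and X is not conditioned on — no node blocks this path, so it is active.
Path 2: L → N ← X → H
  N is a collider here and neither N nor any of its descendants is conditioned on, so the collider stays closed — the path is blocked at N.
Because an active path exists, L and H are not d-separated.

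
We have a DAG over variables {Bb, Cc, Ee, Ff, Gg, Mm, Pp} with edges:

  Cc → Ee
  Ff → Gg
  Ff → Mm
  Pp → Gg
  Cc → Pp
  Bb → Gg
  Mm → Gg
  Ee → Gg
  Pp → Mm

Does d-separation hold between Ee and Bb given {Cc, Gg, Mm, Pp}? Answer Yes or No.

There are 4 undirected paths between Ee and Bb; checking each against the conditioning set {Cc, Gg, Mm, Pp}:
Path 1: Ee → Gg ← Bb
  Gg is a collider and Gg is conditioned on, which opens it — no node blocks this path, so it is active.
Path 2: Ee ← Cc → Pp → Mm ← Ff → Gg ← Bb
  Cc is a fork here and Cc is conditioned on, so the path is blocked at Cc.
Path 3: Ee ← Cc → Pp → Mm → Gg ← Bb
  Cc is a fork here and Cc is conditioned on, so the path is blocked at Cc.
Path 4: Ee ← Cc → Pp → Gg ← Bb
  Cc is a fork here and Cc is conditioned on, so the path is blocked at Cc.
Because an active path exists, Ee and Bb are not d-separated.

No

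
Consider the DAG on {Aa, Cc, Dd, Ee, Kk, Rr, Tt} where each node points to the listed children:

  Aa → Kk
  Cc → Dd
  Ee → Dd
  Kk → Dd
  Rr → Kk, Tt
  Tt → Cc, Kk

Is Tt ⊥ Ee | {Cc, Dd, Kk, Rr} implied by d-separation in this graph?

Yes

We examine all 3 paths between Tt and Ee:
Path 1: Tt → Cc → Dd ← Ee
  Cc is a chain here and Cc is conditioned on, so the path is blocked at Cc.
Path 2: Tt ← Rr → Kk → Dd ← Ee
  Rr is a fork here and Rr is conditioned on, so the path is blocked at Rr.
Path 3: Tt → Kk → Dd ← Ee
  Kk is a chain here and Kk is conditioned on, so the path is blocked at Kk.
All paths are blocked; Tt ⊥ Ee | {Cc, Dd, Kk, Rr} holds.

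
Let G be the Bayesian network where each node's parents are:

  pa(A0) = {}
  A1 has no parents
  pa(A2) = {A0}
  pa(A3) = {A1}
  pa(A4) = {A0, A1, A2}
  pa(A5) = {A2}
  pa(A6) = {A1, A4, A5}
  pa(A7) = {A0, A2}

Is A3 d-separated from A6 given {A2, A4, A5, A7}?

No — A3 and A6 are not d-separated given {A2, A4, A5, A7}.

There are 5 undirected paths between A3 and A6; checking each against the conditioning set {A2, A4, A5, A7}:
Path 1: A3 ← A1 → A4 ← A2 → A5 → A6
  A2 is a fork here and A2 is conditioned on, so the path is blocked at A2.
Path 2: A3 ← A1 → A4 → A6
  A4 is a chain here and A4 is conditioned on, so the path is blocked at A4.
Path 3: A3 ← A1 → A4 ← A0 → A7 ← A2 → A5 → A6
  A2 is a fork here and A2 is conditioned on, so the path is blocked at A2.
Path 4: A3 ← A1 → A4 ← A0 → A2 → A5 → A6
  A2 is a chain here and A2 is conditioned on, so the path is blocked at A2.
Path 5: A3 ← A1 → A6
  A1 is a fork and A1 is not conditioned on — no node blocks this path, so it is active.
Since the path A3 ← A1 → A6 is active, A3 and A6 are not d-separated given {A2, A4, A5, A7}.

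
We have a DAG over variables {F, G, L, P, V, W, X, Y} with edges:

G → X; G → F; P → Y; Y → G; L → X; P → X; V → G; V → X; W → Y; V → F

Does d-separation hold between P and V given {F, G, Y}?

Enumerating the 6 paths from P to V and testing each for blocking by {F, G, Y}:
Path 1: P → X ← G → F ← V
  X is a collider here and neither X nor any of its descendants is conditioned on, so the collider stays closed — the path is blocked at X.
Path 2: P → X ← G ← V
  X is a collider here and neither X nor any of its descendants is conditioned on, so the collider stays closed — the path is blocked at X.
Path 3: P → X ← V
  X is a collider here and neither X nor any of its descendants is conditioned on, so the collider stays closed — the path is blocked at X.
Path 4: P → Y → G → F ← V
  Y is a chain here and Y is conditioned on, so the path is blocked at Y.
Path 5: P → Y → G → X ← V
  Y is a chain here and Y is conditioned on, so the path is blocked at Y.
Path 6: P → Y → G ← V
  Y is a chain here and Y is conditioned on, so the path is blocked at Y.
Since every path is blocked, d-separation holds.

Yes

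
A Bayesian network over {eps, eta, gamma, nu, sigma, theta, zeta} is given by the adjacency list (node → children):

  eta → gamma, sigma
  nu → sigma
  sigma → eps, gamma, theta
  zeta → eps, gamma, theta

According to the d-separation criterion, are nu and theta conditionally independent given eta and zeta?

No — nu and theta are not d-separated given {eta, zeta}.

Enumerating the 4 paths from nu to theta and testing each for blocking by {eta, zeta}:
  1. nu → sigma ← eta → gamma ← zeta → theta — sigma:collider[blocks]; eta:fork[blocks]; gamma:collider[blocks]; zeta:fork[blocks] ⇒ blocked
  2. nu → sigma → theta — sigma:chain[open] ⇒ active
  3. nu → sigma → gamma ← zeta → theta — sigma:chain[open]; gamma:collider[blocks]; zeta:fork[blocks] ⇒ blocked
  4. nu → sigma → eps ← zeta → theta — sigma:chain[open]; eps:collider[blocks]; zeta:fork[blocks] ⇒ blocked
At least one path is unblocked, so d-separation fails.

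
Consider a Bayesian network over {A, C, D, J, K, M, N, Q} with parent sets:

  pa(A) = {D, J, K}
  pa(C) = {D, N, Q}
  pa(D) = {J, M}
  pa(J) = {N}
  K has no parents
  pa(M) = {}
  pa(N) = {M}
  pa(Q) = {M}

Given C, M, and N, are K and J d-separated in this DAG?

There are 6 undirected paths between K and J; checking each against the conditioning set {C, M, N}:
  1. K → A ← D → C ← Q ← M → N → J — A:collider[blocks]; D:fork[open]; C:collider[open]; Q:chain[open]; M:fork[blocks]; N:chain[blocks] ⇒ blocked
  2. K → A ← D → C ← N → J — A:collider[blocks]; D:fork[open]; C:collider[open]; N:fork[blocks] ⇒ blocked
  3. K → A ← D ← M → Q → C ← N → J — A:collider[blocks]; D:chain[open]; M:fork[blocks]; Q:chain[open]; C:collider[open]; N:fork[blocks] ⇒ blocked
  4. K → A ← D ← M → N → J — A:collider[blocks]; D:chain[open]; M:fork[blocks]; N:chain[blocks] ⇒ blocked
  5. K → A ← D ← J — A:collider[blocks]; D:chain[open] ⇒ blocked
  6. K → A ← J — A:collider[blocks] ⇒ blocked
Since every path is blocked, d-separation holds.

Yes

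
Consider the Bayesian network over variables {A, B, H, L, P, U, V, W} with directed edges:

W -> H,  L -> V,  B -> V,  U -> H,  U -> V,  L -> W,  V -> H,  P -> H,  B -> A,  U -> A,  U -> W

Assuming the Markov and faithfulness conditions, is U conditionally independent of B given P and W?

Yes

There are 6 undirected paths between U and B; checking each against the conditioning set {P, W}:
  1. U → H ← V ← B — H:collider[blocks]; V:chain[open] ⇒ blocked
  2. U → H ← W ← L → V ← B — H:collider[blocks]; W:chain[blocks]; L:fork[open]; V:collider[blocks] ⇒ blocked
  3. U → V ← B — V:collider[blocks] ⇒ blocked
  4. U → A ← B — A:collider[blocks] ⇒ blocked
  5. U → W ← L → V ← B — W:collider[open]; L:fork[open]; V:collider[blocks] ⇒ blocked
  6. U → W → H ← V ← B — W:chain[blocks]; H:collider[blocks]; V:chain[open] ⇒ blocked
All paths are blocked; U ⊥ B | {P, W} holds.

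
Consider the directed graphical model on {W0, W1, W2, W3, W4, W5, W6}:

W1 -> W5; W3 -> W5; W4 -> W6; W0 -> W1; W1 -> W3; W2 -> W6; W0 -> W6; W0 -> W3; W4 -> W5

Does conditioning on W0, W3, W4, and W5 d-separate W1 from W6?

Yes

There are 6 undirected paths between W1 and W6; checking each against the conditioning set {W0, W3, W4, W5}:
  1. W1 ← W0 → W6 — W0:fork[blocks] ⇒ blocked
  2. W1 ← W0 → W3 → W5 ← W4 → W6 — W0:fork[blocks]; W3:chain[blocks]; W5:collider[open]; W4:fork[blocks] ⇒ blocked
  3. W1 → W3 ← W0 → W6 — W3:collider[open]; W0:fork[blocks] ⇒ blocked
  4. W1 → W3 → W5 ← W4 → W6 — W3:chain[blocks]; W5:collider[open]; W4:fork[blocks] ⇒ blocked
  5. W1 → W5 ← W3 ← W0 → W6 — W5:collider[open]; W3:chain[blocks]; W0:fork[blocks] ⇒ blocked
  6. W1 → W5 ← W4 → W6 — W5:collider[open]; W4:fork[blocks] ⇒ blocked
Every path is blocked, so W1 and W6 are d-separated given {W0, W3, W4, W5}.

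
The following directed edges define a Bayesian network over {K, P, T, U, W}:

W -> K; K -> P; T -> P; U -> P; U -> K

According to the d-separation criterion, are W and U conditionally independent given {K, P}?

We examine all 2 paths between W and U:
  1. W → K → P ← U — K:chain[blocks]; P:collider[open] ⇒ blocked
  2. W → K ← U — K:collider[open] ⇒ active
At least one path is unblocked, so d-separation fails.

No — W and U are not d-separated given {K, P}.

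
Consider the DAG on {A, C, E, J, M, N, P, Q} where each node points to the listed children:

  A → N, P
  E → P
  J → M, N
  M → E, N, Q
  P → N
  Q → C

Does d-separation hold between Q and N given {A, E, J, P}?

No

Enumerating the 4 paths from Q to N and testing each for blocking by {A, E, J, P}:
Path 1: Q ← M → N
  M is a fork and M is not conditioned on — no node blocks this path, so it is active.
Path 2: Q ← M → E → P → N
  E is a chain here and E is conditioned on, so the path is blocked at E.
Path 3: Q ← M → E → P ← A → N
  E is a chain here and E is conditioned on, so the path is blocked at E.
Path 4: Q ← M ← J → N
  J is a fork here and J is conditioned on, so the path is blocked at J.
Because an active path exists, Q and N are not d-separated.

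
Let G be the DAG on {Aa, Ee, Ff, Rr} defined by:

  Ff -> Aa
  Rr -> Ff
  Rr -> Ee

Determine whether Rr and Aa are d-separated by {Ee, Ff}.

The only undirected path from Rr to Aa is:
  1. Rr → Ff → Aa — Ff:chain[blocks] ⇒ blocked
Since every path is blocked, d-separation holds.

Yes — Rr and Aa are d-separated given {Ee, Ff}.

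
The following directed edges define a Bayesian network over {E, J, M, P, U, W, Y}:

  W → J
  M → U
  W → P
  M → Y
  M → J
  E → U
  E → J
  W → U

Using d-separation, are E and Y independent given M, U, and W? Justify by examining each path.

There are 4 undirected paths between E and Y; checking each against the conditioning set {M, U, W}:
Path 1: E → U ← W → J ← M → Y
  W is a fork here and W is conditioned on, so the path is blocked at W.
Path 2: E → U ← M → Y
  M is a fork here and M is conditioned on, so the path is blocked at M.
Path 3: E → J ← W → U ← M → Y
  J is a collider here and neither J nor any of its descendants is conditioned on, so the collider stays closed — the path is blocked at J.
Path 4: E → J ← M → Y
  J is a collider here and neither J nor any of its descendants is conditioned on, so the collider stays closed — the path is blocked at J.
Since every path is blocked, d-separation holds.

Yes — E and Y are d-separated given {M, U, W}.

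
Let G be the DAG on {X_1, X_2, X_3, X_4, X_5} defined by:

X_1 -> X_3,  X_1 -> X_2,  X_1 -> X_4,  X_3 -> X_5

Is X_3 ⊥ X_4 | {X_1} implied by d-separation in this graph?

Only one path connects X_3 and X_4:
Path 1: X_3 ← X_1 → X_4
  X_1 is a fork here and X_1 is conditioned on, so the path is blocked at X_1.
All paths are blocked; X_3 ⊥ X_4 | {X_1} holds.

Yes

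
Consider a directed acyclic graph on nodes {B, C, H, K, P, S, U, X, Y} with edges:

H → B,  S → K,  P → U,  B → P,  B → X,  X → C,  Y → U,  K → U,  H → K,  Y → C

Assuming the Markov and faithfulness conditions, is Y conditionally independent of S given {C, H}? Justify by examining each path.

Yes

There are 4 undirected paths between Y and S; checking each against the conditioning set {C, H}:
  1. Y → C ← X ← B → P → U ← K ← S — C:collider[open]; X:chain[open]; B:fork[open]; P:chain[open]; U:collider[blocks]; K:chain[open] ⇒ blocked
  2. Y → C ← X ← B ← H → K ← S — C:collider[open]; X:chain[open]; B:chain[open]; H:fork[blocks]; K:collider[blocks] ⇒ blocked
  3. Y → U ← P ← B ← H → K ← S — U:collider[blocks]; P:chain[open]; B:chain[open]; H:fork[blocks]; K:collider[blocks] ⇒ blocked
  4. Y → U ← K ← S — U:collider[blocks]; K:chain[open] ⇒ blocked
All paths are blocked; Y ⊥ S | {C, H} holds.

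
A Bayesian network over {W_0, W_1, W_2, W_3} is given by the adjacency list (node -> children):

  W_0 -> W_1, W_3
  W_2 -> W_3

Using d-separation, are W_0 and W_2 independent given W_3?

No

Only one path connects W_0 and W_2:
Path 1: W_0 → W_3 ← W_2
  W_3 is a collider and W_3 is conditioned on, which opens it — no node blocks this path, so it is active.
Because an active path exists, W_0 and W_2 are not d-separated.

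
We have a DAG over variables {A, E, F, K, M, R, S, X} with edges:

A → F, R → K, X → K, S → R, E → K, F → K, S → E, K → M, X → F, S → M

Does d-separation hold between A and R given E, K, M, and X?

Enumerating the 6 paths from A to R and testing each for blocking by {E, K, M, X}:
Path 1: A → F → K → M ← S → R
  K is a chain here and K is conditioned on, so the path is blocked at K.
Path 2: A → F → K ← R
  F is a chain and F is not conditioned on; K is a collider and K is conditioned on, which opens it — no node blocks this path, so it is active.
Path 3: A → F → K ← E ← S → R
  E is a chain here and E is conditioned on, so the path is blocked at E.
Path 4: A → F ← X → K → M ← S → R
  X is a fork here and X is conditioned on, so the path is blocked at X.
Path 5: A → F ← X → K ← R
  X is a fork here and X is conditioned on, so the path is blocked at X.
Path 6: A → F ← X → K ← E ← S → R
  X is a fork here and X is conditioned on, so the path is blocked at X.
Since the path A → F → K ← R is active, A and R are not d-separated given {E, K, M, X}.

No — A and R are not d-separated given {E, K, M, X}.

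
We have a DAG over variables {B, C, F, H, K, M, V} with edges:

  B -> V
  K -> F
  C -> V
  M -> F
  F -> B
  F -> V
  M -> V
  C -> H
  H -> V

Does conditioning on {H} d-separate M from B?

No — M and B are not d-separated given {H}.

4 paths connect M and B; each must be blocked for d-separation to hold:
Path 1: M → F → V ← B
  V is a collider here and neither V nor any of its descendants is conditioned on, so the collider stays closed — the path is blocked at V.
Path 2: M → F → B
  F is a chain and F is not conditioned on — no node blocks this path, so it is active.
Path 3: M → V ← F → B
  V is a collider here and neither V nor any of its descendants is conditioned on, so the collider stays closed — the path is blocked at V.
Path 4: M → V ← B
  V is a collider here and neither V nor any of its descendants is conditioned on, so the collider stays closed — the path is blocked at V.
Because an active path exists, M and B are not d-separated.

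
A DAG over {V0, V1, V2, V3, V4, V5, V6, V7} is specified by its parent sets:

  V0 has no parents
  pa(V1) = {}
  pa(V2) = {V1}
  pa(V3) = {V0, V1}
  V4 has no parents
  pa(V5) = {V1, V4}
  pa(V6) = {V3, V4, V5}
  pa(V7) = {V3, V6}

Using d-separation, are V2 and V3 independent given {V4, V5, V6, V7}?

No

There are 5 undirected paths between V2 and V3; checking each against the conditioning set {V4, V5, V6, V7}:
Path 1: V2 ← V1 → V3
  V1 is a fork and V1 is not conditioned on — no node blocks this path, so it is active.
Path 2: V2 ← V1 → V5 → V6 ← V3
  V5 is a chain here and V5 is conditioned on, so the path is blocked at V5.
Path 3: V2 ← V1 → V5 → V6 → V7 ← V3
  V5 is a chain here and V5 is conditioned on, so the path is blocked at V5.
Path 4: V2 ← V1 → V5 ← V4 → V6 ← V3
  V4 is a fork here and V4 is conditioned on, so the path is blocked at V4.
Path 5: V2 ← V1 → V5 ← V4 → V6 → V7 ← V3
  V4 is a fork here and V4 is conditioned on, so the path is blocked at V4.
Since the path V2 ← V1 → V3 is active, V2 and V3 are not d-separated given {V4, V5, V6, V7}.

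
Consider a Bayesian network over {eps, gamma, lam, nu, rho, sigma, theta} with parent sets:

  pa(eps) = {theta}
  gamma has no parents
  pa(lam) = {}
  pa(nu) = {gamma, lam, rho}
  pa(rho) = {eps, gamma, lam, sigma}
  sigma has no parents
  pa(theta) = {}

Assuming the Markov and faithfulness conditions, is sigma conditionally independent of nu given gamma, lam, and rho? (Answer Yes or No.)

We examine all 3 paths between sigma and nu:
Path 1: sigma → rho → nu
  rho is a chain here and rho is conditioned on, so the path is blocked at rho.
Path 2: sigma → rho ← gamma → nu
  gamma is a fork here and gamma is conditioned on, so the path is blocked at gamma.
Path 3: sigma → rho ← lam → nu
  lam is a fork here and lam is conditioned on, so the path is blocked at lam.
All paths are blocked; sigma ⊥ nu | {gamma, lam, rho} holds.

Yes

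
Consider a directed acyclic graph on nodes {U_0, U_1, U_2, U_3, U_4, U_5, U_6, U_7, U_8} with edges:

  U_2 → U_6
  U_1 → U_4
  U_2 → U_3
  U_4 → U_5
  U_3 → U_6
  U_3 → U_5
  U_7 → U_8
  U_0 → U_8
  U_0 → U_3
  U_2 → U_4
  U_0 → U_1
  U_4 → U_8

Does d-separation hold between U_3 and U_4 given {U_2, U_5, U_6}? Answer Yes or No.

No

Enumerating the 5 paths from U_3 to U_4 and testing each for blocking by {U_2, U_5, U_6}:
Path 1: U_3 ← U_0 → U_8 ← U_4
  U_8 is a collider here and neither U_8 nor any of its descendants is conditioned on, so the collider stays closed — the path is blocked at U_8.
Path 2: U_3 ← U_0 → U_1 → U_4
  U_0 is a fork and U_0 is not conditioned on; U_1 is a chain and U_1 is not conditioned on — no node blocks this path, so it is active.
Path 3: U_3 ← U_2 → U_4
  U_2 is a fork here and U_2 is conditioned on, so the path is blocked at U_2.
Path 4: U_3 → U_6 ← U_2 → U_4
  U_2 is a fork here and U_2 is conditioned on, so the path is blocked at U_2.
Path 5: U_3 → U_5 ← U_4
  U_5 is a collider and U_5 is conditioned on, which opens it — no node blocks this path, so it is active.
Because an active path exists, U_3 and U_4 are not d-separated.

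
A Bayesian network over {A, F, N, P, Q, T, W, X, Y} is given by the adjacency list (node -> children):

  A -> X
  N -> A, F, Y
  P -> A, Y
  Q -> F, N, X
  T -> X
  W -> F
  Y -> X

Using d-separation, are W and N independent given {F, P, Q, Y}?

No

There are 6 undirected paths between W and N; checking each against the conditioning set {F, P, Q, Y}:
Path 1: W → F ← Q → N
  Q is a fork here and Q is conditioned on, so the path is blocked at Q.
Path 2: W → F ← Q → X ← Y ← P → A ← N
  Q is a fork here and Q is conditioned on, so the path is blocked at Q.
Path 3: W → F ← Q → X ← Y ← N
  Q is a fork here and Q is conditioned on, so the path is blocked at Q.
Path 4: W → F ← Q → X ← A ← P → Y ← N
  Q is a fork here and Q is conditioned on, so the path is blocked at Q.
Path 5: W → F ← Q → X ← A ← N
  Q is a fork here and Q is conditioned on, so the path is blocked at Q.
Path 6: W → F ← N
  F is a collider and F is conditioned on, which opens it — no node blocks this path, so it is active.
Since the path W → F ← N is active, W and N are not d-separated given {F, P, Q, Y}.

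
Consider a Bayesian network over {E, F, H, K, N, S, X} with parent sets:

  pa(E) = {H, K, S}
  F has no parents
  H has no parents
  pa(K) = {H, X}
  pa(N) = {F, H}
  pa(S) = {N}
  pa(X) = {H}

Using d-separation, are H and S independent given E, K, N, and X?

No

4 paths connect H and S; each must be blocked for d-separation to hold:
Path 1: H → X → K → E ← S
  X is a chain here and X is conditioned on, so the path is blocked at X.
Path 2: H → E ← S
  E is a collider and E is conditioned on, which opens it — no node blocks this path, so it is active.
Path 3: H → K → E ← S
  K is a chain here and K is conditioned on, so the path is blocked at K.
Path 4: H → N → S
  N is a chain here and N is conditioned on, so the path is blocked at N.
Because an active path exists, H and S are not d-separated.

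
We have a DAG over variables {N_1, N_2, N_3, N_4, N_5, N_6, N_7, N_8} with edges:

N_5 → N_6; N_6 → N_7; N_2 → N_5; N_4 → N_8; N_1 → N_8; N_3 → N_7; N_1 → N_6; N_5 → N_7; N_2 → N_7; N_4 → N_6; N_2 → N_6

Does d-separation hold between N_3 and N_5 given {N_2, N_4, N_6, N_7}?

We examine all 5 paths between N_3 and N_5:
Path 1: N_3 → N_7 ← N_2 → N_5
  N_2 is a fork here and N_2 is conditioned on, so the path is blocked at N_2.
Path 2: N_3 → N_7 ← N_2 → N_6 ← N_5
  N_2 is a fork here and N_2 is conditioned on, so the path is blocked at N_2.
Path 3: N_3 → N_7 ← N_5
  N_7 is a collider and N_7 is conditioned on, which opens it — no node blocks this path, so it is active.
Path 4: N_3 → N_7 ← N_6 ← N_2 → N_5
  N_6 is a chain here and N_6 is conditioned on, so the path is blocked at N_6.
Path 5: N_3 → N_7 ← N_6 ← N_5
  N_6 is a chain here and N_6 is conditioned on, so the path is blocked at N_6.
Because an active path exists, N_3 and N_5 are not d-separated.

No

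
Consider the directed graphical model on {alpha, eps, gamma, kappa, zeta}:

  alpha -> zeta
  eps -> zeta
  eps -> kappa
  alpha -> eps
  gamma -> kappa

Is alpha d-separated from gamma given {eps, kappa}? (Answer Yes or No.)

We examine all 2 paths between alpha and gamma:
Path 1: alpha → eps → kappa ← gamma
  eps is a chain here and eps is conditioned on, so the path is blocked at eps.
Path 2: alpha → zeta ← eps → kappa ← gamma
  zeta is a collider here and neither zeta nor any of its descendants is conditioned on, so the collider stays closed — the path is blocked at zeta.
All paths are blocked; alpha ⊥ gamma | {eps, kappa} holds.

Yes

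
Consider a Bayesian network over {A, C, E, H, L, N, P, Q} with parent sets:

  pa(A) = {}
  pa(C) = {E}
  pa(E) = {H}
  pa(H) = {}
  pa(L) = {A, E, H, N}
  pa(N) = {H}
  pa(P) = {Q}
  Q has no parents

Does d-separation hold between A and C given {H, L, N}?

3 paths connect A and C; each must be blocked for d-separation to hold:
Path 1: A → L ← N ← H → E → C
  N is a chain here and N is conditioned on, so the path is blocked at N.
Path 2: A → L ← E → C
  L is a collider and L is conditioned on, which opens it; E is a fork and E is not conditioned on — no node blocks this path, so it is active.
Path 3: A → L ← H → E → C
  H is a fork here and H is conditioned on, so the path is blocked at H.
Since the path A → L ← E → C is active, A and C are not d-separated given {H, L, N}.

No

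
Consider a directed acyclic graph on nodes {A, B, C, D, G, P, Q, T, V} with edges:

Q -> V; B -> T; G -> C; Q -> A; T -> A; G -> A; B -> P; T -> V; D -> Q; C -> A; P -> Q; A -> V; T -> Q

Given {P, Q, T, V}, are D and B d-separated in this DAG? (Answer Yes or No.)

Yes — D and B are d-separated given {P, Q, T, V}.

There are 6 undirected paths between D and B; checking each against the conditioning set {P, Q, T, V}:
Path 1: D → Q → V ← T ← B
  Q is a chain here and Q is conditioned on, so the path is blocked at Q.
Path 2: D → Q → V ← A ← T ← B
  Q is a chain here and Q is conditioned on, so the path is blocked at Q.
Path 3: D → Q ← T ← B
  T is a chain here and T is conditioned on, so the path is blocked at T.
Path 4: D → Q → A → V ← T ← B
  Q is a chain here and Q is conditioned on, so the path is blocked at Q.
Path 5: D → Q → A ← T ← B
  Q is a chain here and Q is conditioned on, so the path is blocked at Q.
Path 6: D → Q ← P ← B
  P is a chain here and P is conditioned on, so the path is blocked at P.
All paths are blocked; D ⊥ B | {P, Q, T, V} holds.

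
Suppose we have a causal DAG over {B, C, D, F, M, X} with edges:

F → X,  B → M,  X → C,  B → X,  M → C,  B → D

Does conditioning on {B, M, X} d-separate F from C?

Yes

We examine all 2 paths between F and C:
Path 1: F → X ← B → M → C
  B is a fork here and B is conditioned on, so the path is blocked at B.
Path 2: F → X → C
  X is a chain here and X is conditioned on, so the path is blocked at X.
All paths are blocked; F ⊥ C | {B, M, X} holds.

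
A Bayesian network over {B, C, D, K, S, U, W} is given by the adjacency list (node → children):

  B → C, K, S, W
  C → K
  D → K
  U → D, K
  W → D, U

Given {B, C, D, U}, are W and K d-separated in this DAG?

There are 6 undirected paths between W and K; checking each against the conditioning set {B, C, D, U}:
Path 1: W ← B → K
  B is a fork here and B is conditioned on, so the path is blocked at B.
Path 2: W ← B → C → K
  B is a fork here and B is conditioned on, so the path is blocked at B.
Path 3: W → D → K
  D is a chain here and D is conditioned on, so the path is blocked at D.
Path 4: W → D ← U → K
  U is a fork here and U is conditioned on, so the path is blocked at U.
Path 5: W → U → K
  U is a chain here and U is conditioned on, so the path is blocked at U.
Path 6: W → U → D → K
  U is a chain here and U is conditioned on, so the path is blocked at U.
Since every path is blocked, d-separation holds.

Yes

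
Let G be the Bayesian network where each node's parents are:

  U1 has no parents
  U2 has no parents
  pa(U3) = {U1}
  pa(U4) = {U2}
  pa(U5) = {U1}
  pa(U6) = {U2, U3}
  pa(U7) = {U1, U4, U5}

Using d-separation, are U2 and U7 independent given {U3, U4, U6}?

Yes

There are 3 undirected paths between U2 and U7; checking each against the conditioning set {U3, U4, U6}:
Path 1: U2 → U4 → U7
  U4 is a chain here and U4 is conditioned on, so the path is blocked at U4.
Path 2: U2 → U6 ← U3 ← U1 → U7
  U3 is a chain here and U3 is conditioned on, so the path is blocked at U3.
Path 3: U2 → U6 ← U3 ← U1 → U5 → U7
  U3 is a chain here and U3 is conditioned on, so the path is blocked at U3.
Every path is blocked, so U2 and U7 are d-separated given {U3, U4, U6}.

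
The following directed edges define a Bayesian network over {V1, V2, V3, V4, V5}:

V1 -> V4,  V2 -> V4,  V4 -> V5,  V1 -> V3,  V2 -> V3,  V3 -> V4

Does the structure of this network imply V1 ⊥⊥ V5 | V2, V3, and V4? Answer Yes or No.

Yes — V1 and V5 are d-separated given {V2, V3, V4}.

There are 3 undirected paths between V1 and V5; checking each against the conditioning set {V2, V3, V4}:
Path 1: V1 → V4 → V5
  V4 is a chain here and V4 is conditioned on, so the path is blocked at V4.
Path 2: V1 → V3 → V4 → V5
  V3 is a chain here and V3 is conditioned on, so the path is blocked at V3.
Path 3: V1 → V3 ← V2 → V4 → V5
  V2 is a fork here and V2 is conditioned on, so the path is blocked at V2.
Every path is blocked, so V1 and V5 are d-separated given {V2, V3, V4}.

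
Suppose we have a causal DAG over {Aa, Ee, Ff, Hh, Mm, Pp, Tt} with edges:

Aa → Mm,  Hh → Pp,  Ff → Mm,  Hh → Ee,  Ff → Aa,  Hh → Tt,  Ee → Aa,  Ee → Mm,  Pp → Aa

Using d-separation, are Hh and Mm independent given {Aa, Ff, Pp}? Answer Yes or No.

We examine all 6 paths between Hh and Mm:
  1. Hh → Ee → Mm — Ee:chain[open] ⇒ active
  2. Hh → Ee → Aa ← Ff → Mm — Ee:chain[open]; Aa:collider[open]; Ff:fork[blocks] ⇒ blocked
  3. Hh → Ee → Aa → Mm — Ee:chain[open]; Aa:chain[blocks] ⇒ blocked
  4. Hh → Pp → Aa ← Ff → Mm — Pp:chain[blocks]; Aa:collider[open]; Ff:fork[blocks] ⇒ blocked
  5. Hh → Pp → Aa → Mm — Pp:chain[blocks]; Aa:chain[blocks] ⇒ blocked
  6. Hh → Pp → Aa ← Ee → Mm — Pp:chain[blocks]; Aa:collider[open]; Ee:fork[open] ⇒ blocked
At least one path is unblocked, so d-separation fails.

No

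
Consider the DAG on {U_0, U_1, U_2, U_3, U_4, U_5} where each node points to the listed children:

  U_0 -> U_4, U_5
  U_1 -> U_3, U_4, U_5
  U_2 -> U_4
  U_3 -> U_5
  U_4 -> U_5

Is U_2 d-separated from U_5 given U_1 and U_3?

4 paths connect U_2 and U_5; each must be blocked for d-separation to hold:
Path 1: U_2 → U_4 ← U_1 → U_5
  U_4 is a collider here and neither U_4 nor any of its descendants is conditioned on, so the collider stays closed — the path is blocked at U_4.
Path 2: U_2 → U_4 ← U_1 → U_3 → U_5
  U_4 is a collider here and neither U_4 nor any of its descendants is conditioned on, so the collider stays closed — the path is blocked at U_4.
Path 3: U_2 → U_4 → U_5
  U_4 is a chain and U_4 is not conditioned on — no node blocks this path, so it is active.
Path 4: U_2 → U_4 ← U_0 → U_5
  U_4 is a collider here and neither U_4 nor any of its descendants is conditioned on, so the collider stays closed — the path is blocked at U_4.
At least one path is unblocked, so d-separation fails.

No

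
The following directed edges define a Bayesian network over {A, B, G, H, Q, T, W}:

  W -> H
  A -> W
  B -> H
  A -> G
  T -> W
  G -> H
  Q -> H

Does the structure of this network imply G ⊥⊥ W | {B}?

Enumerating the 2 paths from G to W and testing each for blocking by {B}:
Path 1: G → H ← W
  H is a collider here and neither H nor any of its descendants is conditioned on, so the collider stays closed — the path is blocked at H.
Path 2: G ← A → W
  A is a fork and A is not conditioned on — no node blocks this path, so it is active.
Since the path G ← A → W is active, G and W are not d-separated given {B}.

No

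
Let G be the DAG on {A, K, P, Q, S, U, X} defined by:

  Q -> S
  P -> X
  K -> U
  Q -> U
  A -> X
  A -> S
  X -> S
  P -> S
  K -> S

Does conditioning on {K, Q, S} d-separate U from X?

Yes

6 paths connect U and X; each must be blocked for d-separation to hold:
  1. U ← K → S ← P → X — K:fork[blocks]; S:collider[open]; P:fork[open] ⇒ blocked
  2. U ← K → S ← X — K:fork[blocks]; S:collider[open] ⇒ blocked
  3. U ← K → S ← A → X — K:fork[blocks]; S:collider[open]; A:fork[open] ⇒ blocked
  4. U ← Q → S ← P → X — Q:fork[blocks]; S:collider[open]; P:fork[open] ⇒ blocked
  5. U ← Q → S ← X — Q:fork[blocks]; S:collider[open] ⇒ blocked
  6. U ← Q → S ← A → X — Q:fork[blocks]; S:collider[open]; A:fork[open] ⇒ blocked
Since every path is blocked, d-separation holds.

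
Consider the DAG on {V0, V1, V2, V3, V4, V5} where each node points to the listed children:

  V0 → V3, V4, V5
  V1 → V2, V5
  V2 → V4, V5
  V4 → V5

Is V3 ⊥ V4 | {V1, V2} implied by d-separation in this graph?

Enumerating the 4 paths from V3 to V4 and testing each for blocking by {V1, V2}:
Path 1: V3 ← V0 → V4
  V0 is a fork and V0 is not conditioned on — no node blocks this path, so it is active.
Path 2: V3 ← V0 → V5 ← V4
  V5 is a collider here and neither V5 nor any of its descendants is conditioned on, so the collider stays closed — the path is blocked at V5.
Path 3: V3 ← V0 → V5 ← V1 → V2 → V4
  V5 is a collider here and neither V5 nor any of its descendants is conditioned on, so the collider stays closed — the path is blocked at V5.
Path 4: V3 ← V0 → V5 ← V2 → V4
  V5 is a collider here and neither V5 nor any of its descendants is conditioned on, so the collider stays closed — the path is blocked at V5.
At least one path is unblocked, so d-separation fails.

No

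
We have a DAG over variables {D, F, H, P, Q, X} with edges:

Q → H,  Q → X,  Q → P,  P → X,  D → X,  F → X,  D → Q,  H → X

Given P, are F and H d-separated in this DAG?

Enumerating the 4 paths from F to H and testing each for blocking by {P}:
Path 1: F → X ← H
  X is a collider here and neither X nor any of its descendants is conditioned on, so the collider stays closed — the path is blocked at X.
Path 2: F → X ← Q → H
  X is a collider here and neither X nor any of its descendants is conditioned on, so the collider stays closed — the path is blocked at X.
Path 3: F → X ← D → Q → H
  X is a collider here and neither X nor any of its descendants is conditioned on, so the collider stays closed — the path is blocked at X.
Path 4: F → X ← P ← Q → H
  X is a collider here and neither X nor any of its descendants is conditioned on, so the collider stays closed — the path is blocked at X.
Every path is blocked, so F and H are d-separated given {P}.

Yes — F and H are d-separated given {P}.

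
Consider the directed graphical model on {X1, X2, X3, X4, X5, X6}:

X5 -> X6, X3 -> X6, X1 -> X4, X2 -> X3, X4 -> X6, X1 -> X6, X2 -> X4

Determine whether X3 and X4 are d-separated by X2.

3 paths connect X3 and X4; each must be blocked for d-separation to hold:
Path 1: X3 ← X2 → X4
  X2 is a fork here and X2 is conditioned on, so the path is blocked at X2.
Path 2: X3 → X6 ← X1 → X4
  X6 is a collider here and neither X6 nor any of its descendants is conditioned on, so the collider stays closed — the path is blocked at X6.
Path 3: X3 → X6 ← X4
  X6 is a collider here and neither X6 nor any of its descendants is conditioned on, so the collider stays closed — the path is blocked at X6.
Since every path is blocked, d-separation holds.

Yes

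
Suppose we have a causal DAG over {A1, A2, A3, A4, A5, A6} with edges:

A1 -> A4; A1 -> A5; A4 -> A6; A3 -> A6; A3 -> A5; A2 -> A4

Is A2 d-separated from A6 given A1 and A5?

Enumerating the 2 paths from A2 to A6 and testing each for blocking by {A1, A5}:
Path 1: A2 → A4 ← A1 → A5 ← A3 → A6
  A4 is a collider here and neither A4 nor any of its descendants is conditioned on, so the collider stays closed — the path is blocked at A4.
Path 2: A2 → A4 → A6
  A4 is a chain and A4 is not conditioned on — no node blocks this path, so it is active.
At least one path is unblocked, so d-separation fails.

No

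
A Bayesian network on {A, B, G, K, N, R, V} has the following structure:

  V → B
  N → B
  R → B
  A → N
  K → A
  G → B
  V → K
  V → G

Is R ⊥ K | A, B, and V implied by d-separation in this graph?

Yes

Enumerating the 3 paths from R to K and testing each for blocking by {A, B, V}:
Path 1: R → B ← N ← A ← K
  A is a chain here and A is conditioned on, so the path is blocked at A.
Path 2: R → B ← G ← V → K
  V is a fork here and V is conditioned on, so the path is blocked at V.
Path 3: R → B ← V → K
  V is a fork here and V is conditioned on, so the path is blocked at V.
All paths are blocked; R ⊥ K | {A, B, V} holds.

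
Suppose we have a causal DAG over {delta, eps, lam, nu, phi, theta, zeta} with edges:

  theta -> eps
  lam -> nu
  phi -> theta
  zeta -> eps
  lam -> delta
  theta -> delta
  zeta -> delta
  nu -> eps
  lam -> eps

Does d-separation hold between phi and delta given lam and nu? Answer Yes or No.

There are 4 undirected paths between phi and delta; checking each against the conditioning set {lam, nu}:
Path 1: phi → theta → eps ← nu ← lam → delta
  eps is a collider here and neither eps nor any of its descendants is conditioned on, so the collider stays closed — the path is blocked at eps.
Path 2: phi → theta → eps ← zeta → delta
  eps is a collider here and neither eps nor any of its descendants is conditioned on, so the collider stays closed — the path is blocked at eps.
Path 3: phi → theta → eps ← lam → delta
  eps is a collider here and neither eps nor any of its descendants is conditioned on, so the collider stays closed — the path is blocked at eps.
Path 4: phi → theta → delta
  theta is a chain and theta is not conditioned on — no node blocks this path, so it is active.
Because an active path exists, phi and delta are not d-separated.

No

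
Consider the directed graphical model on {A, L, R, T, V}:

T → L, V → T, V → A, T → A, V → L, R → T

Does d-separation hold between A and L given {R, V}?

Enumerating the 4 paths from A to L and testing each for blocking by {R, V}:
Path 1: A ← T → L
  T is a fork and T is not conditioned on — no node blocks this path, so it is active.
Path 2: A ← T ← V → L
  V is a fork here and V is conditioned on, so the path is blocked at V.
Path 3: A ← V → L
  V is a fork here and V is conditioned on, so the path is blocked at V.
Path 4: A ← V → T → L
  V is a fork here and V is conditioned on, so the path is blocked at V.
Because an active path exists, A and L are not d-separated.

No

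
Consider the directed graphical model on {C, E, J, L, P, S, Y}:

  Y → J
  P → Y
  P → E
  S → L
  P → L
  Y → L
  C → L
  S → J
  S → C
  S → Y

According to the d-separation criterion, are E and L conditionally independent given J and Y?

6 paths connect E and L; each must be blocked for d-separation to hold:
  1. E ← P → L — P:fork[open] ⇒ active
  2. E ← P → Y → J ← S → C → L — P:fork[open]; Y:chain[blocks]; J:collider[open]; S:fork[open]; C:chain[open] ⇒ blocked
  3. E ← P → Y → J ← S → L — P:fork[open]; Y:chain[blocks]; J:collider[open]; S:fork[open] ⇒ blocked
  4. E ← P → Y → L — P:fork[open]; Y:chain[blocks] ⇒ blocked
  5. E ← P → Y ← S → C → L — P:fork[open]; Y:collider[open]; S:fork[open]; C:chain[open] ⇒ active
  6. E ← P → Y ← S → L — P:fork[open]; Y:collider[open]; S:fork[open] ⇒ active
At least one path is unblocked, so d-separation fails.

No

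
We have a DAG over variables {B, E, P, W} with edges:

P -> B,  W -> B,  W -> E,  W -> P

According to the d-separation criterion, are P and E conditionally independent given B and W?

Yes

We examine all 2 paths between P and E:
Path 1: P ← W → E
  W is a fork here and W is conditioned on, so the path is blocked at W.
Path 2: P → B ← W → E
  W is a fork here and W is conditioned on, so the path is blocked at W.
Every path is blocked, so P and E are d-separated given {B, W}.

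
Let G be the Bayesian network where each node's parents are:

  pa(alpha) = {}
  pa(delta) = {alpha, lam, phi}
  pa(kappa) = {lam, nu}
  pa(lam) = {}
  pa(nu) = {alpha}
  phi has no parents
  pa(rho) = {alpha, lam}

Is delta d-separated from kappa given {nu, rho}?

No — delta and kappa are not d-separated given {nu, rho}.

4 paths connect delta and kappa; each must be blocked for d-separation to hold:
Path 1: delta ← alpha → nu → kappa
  nu is a chain here and nu is conditioned on, so the path is blocked at nu.
Path 2: delta ← alpha → rho ← lam → kappa
  alpha is a fork and alpha is not conditioned on; rho is a collider and rho is conditioned on, which opens it; lam is a fork and lam is not conditioned on — no node blocks this path, so it is active.
Path 3: delta ← lam → kappa
  lam is a fork and lam is not conditioned on — no node blocks this path, so it is active.
Path 4: delta ← lam → rho ← alpha → nu → kappa
  nu is a chain here and nu is conditioned on, so the path is blocked at nu.
Because an active path exists, delta and kappa are not d-separated.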